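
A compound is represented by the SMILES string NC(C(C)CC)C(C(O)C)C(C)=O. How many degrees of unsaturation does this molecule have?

1

Degree of unsaturation = (number of rings) + (number of π bonds).
Ring closures in the SMILES: 0.
π bonds: 1 double bond (each 1 DoU) → 1 DoU from unsaturation.
Total DoU = 0 + 1 = 1.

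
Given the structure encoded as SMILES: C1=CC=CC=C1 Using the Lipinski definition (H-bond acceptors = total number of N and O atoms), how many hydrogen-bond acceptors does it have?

N atoms: 0; O atoms: 0.
Lipinski HBA = 0 + 0 = 0.

0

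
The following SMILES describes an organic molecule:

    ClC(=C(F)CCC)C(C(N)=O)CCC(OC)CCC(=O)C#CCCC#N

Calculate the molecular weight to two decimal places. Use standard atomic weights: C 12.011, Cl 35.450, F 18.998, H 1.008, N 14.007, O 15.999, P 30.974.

384.88 g/mol

First, the molecular formula is C19H26ClFN2O3 (counting implicit H from valence).
  C: 19 × 12.011 = 228.209
  Cl: 1 × 35.450 = 35.450
  F: 1 × 18.998 = 18.998
  H: 26 × 1.008 = 26.208
  N: 2 × 14.007 = 28.014
  O: 3 × 15.999 = 47.997
Sum: 19×12.011 + 1×35.450 + 1×18.998 + 26×1.008 + 2×14.007 + 3×15.999 = 384.876 → 384.88 g/mol.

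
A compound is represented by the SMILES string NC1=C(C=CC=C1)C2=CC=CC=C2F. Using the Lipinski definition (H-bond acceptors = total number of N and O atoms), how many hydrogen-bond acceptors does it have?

N atoms: 1; O atoms: 0.
Lipinski HBA = 1 + 0 = 1.

1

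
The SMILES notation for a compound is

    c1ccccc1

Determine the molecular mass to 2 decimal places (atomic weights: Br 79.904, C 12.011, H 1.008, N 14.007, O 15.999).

78.11 g/mol

First, the molecular formula is C6H6 (counting implicit H from valence).
  C: 6 × 12.011 = 72.066
  H: 6 × 1.008 = 6.048
Sum: 6×12.011 + 6×1.008 = 78.114 → 78.11 g/mol.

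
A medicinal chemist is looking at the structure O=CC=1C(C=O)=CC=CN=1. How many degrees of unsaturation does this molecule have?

6

Molecular formula: C7H5NO2.
DoU = (2C + 2 + N − H − X) / 2, where X is the halogen count and O/S are ignored.
    = (2·7 + 2 + 1 − 5 − 0) / 2 = 12 / 2 = 6.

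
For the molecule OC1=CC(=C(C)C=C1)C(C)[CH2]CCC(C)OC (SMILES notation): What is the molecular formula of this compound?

C15H24O2

Walk through each heavy atom and fill implicit hydrogens from standard valence (C 4, N 3, O 2, S 2, halogen 1):
  atom 1: O, bond orders sum to 1 (valence 2) → 1 H
  atom 2: C, bond orders sum to 4 (valence 4) → 0 H
  atom 3: C, bond orders sum to 3 (valence 4) → 1 H
  atom 4: C, bond orders sum to 4 (valence 4) → 0 H
  atom 5: C, bond orders sum to 4 (valence 4) → 0 H
  atom 6: C, bond orders sum to 1 (valence 4) → 3 H
  atom 7: C, bond orders sum to 3 (valence 4) → 1 H
  atom 8: C, bond orders sum to 3 (valence 4) → 1 H
  atom 9: C, bond orders sum to 3 (valence 4) → 1 H
  atom 10: C, bond orders sum to 1 (valence 4) → 3 H
  atom 11: C with explicit H count 2
  atom 12: C, bond orders sum to 2 (valence 4) → 2 H
  atom 13: C, bond orders sum to 2 (valence 4) → 2 H
  atom 14: C, bond orders sum to 3 (valence 4) → 1 H
  atom 15: C, bond orders sum to 1 (valence 4) → 3 H
  atom 16: O, bond orders sum to 2 (valence 2) → 0 H
  atom 17: C, bond orders sum to 1 (valence 4) → 3 H
Totals → C:15, H:24, O:2.
In Hill order: C15H24O2.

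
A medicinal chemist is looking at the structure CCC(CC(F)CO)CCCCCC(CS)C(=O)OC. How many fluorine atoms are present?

1

Scan the SMILES for F atoms (remember two-letter symbols like Cl and Br are single atoms).
Fluorine count: 1.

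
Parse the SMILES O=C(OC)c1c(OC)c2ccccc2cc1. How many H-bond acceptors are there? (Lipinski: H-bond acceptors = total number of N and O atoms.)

N atoms: 0; O atoms: 3.
Lipinski HBA = 0 + 3 = 3.

3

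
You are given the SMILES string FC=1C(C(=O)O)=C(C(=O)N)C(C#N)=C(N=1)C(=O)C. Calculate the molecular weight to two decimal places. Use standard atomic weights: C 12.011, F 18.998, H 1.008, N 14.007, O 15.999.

First, the molecular formula is C10H6FN3O4 (counting implicit H from valence).
  C: 10 × 12.011 = 120.110
  F: 1 × 18.998 = 18.998
  H: 6 × 1.008 = 6.048
  N: 3 × 14.007 = 42.021
  O: 4 × 15.999 = 63.996
Sum: 10×12.011 + 1×18.998 + 6×1.008 + 3×14.007 + 4×15.999 = 251.173 → 251.17 g/mol.

251.17 g/mol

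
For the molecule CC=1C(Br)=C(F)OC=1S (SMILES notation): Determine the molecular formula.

Walk through each heavy atom and fill implicit hydrogens from standard valence (C 4, N 3, O 2, S 2, halogen 1):
  atom 1: C, bond orders sum to 1 (valence 4) → 3 H
  atom 2: C, bond orders sum to 4 (valence 4) → 0 H
  atom 3: C, bond orders sum to 4 (valence 4) → 0 H
  atom 4: Br (halogen, monovalent) → 0 H
  atom 5: C, bond orders sum to 4 (valence 4) → 0 H
  atom 6: F (halogen, monovalent) → 0 H
  atom 7: O, bond orders sum to 2 (valence 2) → 0 H
  atom 8: C, bond orders sum to 4 (valence 4) → 0 H
  atom 9: S, bond orders sum to 1 (valence 2) → 1 H
Totals → C:5, H:4, Br:1, F:1, O:1, S:1.

C5H4BrFOS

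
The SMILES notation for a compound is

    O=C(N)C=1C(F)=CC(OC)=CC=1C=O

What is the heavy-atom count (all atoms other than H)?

14

Every atom symbol written in the SMILES (organic subset) is one heavy atom; implicit H are not written.
Heavy atoms by element → C:9, F:1, N:1, O:3.
Total: 14.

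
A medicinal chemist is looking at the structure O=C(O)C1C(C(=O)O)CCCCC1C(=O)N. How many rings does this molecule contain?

1

In SMILES, each pair of matching ring-closure digits denotes one ring-closing bond; the number of such bonds equals the number of independent rings.
Ring-closure bonds here: 1.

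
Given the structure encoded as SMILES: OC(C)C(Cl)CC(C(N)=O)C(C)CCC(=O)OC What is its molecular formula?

Walk through each heavy atom and fill implicit hydrogens from standard valence (C 4, N 3, O 2, S 2, halogen 1):
  atom 1: O, bond orders sum to 1 (valence 2) → 1 H
  atom 2: C, bond orders sum to 3 (valence 4) → 1 H
  atom 3: C, bond orders sum to 1 (valence 4) → 3 H
  atom 4: C, bond orders sum to 3 (valence 4) → 1 H
  atom 5: Cl (halogen, monovalent) → 0 H
  atom 6: C, bond orders sum to 2 (valence 4) → 2 H
  atom 7: C, bond orders sum to 3 (valence 4) → 1 H
  atom 8: C, bond orders sum to 4 (valence 4) → 0 H
  atom 9: N, bond orders sum to 1 (valence 3) → 2 H
  atom 10: O, bond orders sum to 2 (valence 2) → 0 H
  atom 11: C, bond orders sum to 3 (valence 4) → 1 H
  atom 12: C, bond orders sum to 1 (valence 4) → 3 H
  atom 13: C, bond orders sum to 2 (valence 4) → 2 H
  atom 14: C, bond orders sum to 2 (valence 4) → 2 H
  atom 15: C, bond orders sum to 4 (valence 4) → 0 H
  atom 16: O, bond orders sum to 2 (valence 2) → 0 H
  atom 17: O, bond orders sum to 2 (valence 2) → 0 H
  atom 18: C, bond orders sum to 1 (valence 4) → 3 H
Totals → C:12, H:22, Cl:1, N:1, O:4.

C12H22ClNO4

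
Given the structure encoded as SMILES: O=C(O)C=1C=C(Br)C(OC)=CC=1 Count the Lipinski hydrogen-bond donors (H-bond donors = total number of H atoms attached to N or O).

Donors: find every N or O and count the H atoms it carries.
  atom 1 (O): bond orders sum to 2 → 0 H
  atom 3 (O): bond orders sum to 1 → 1 H
  atom 9 (O): bond orders sum to 2 → 0 H
Lipinski HBD = 1.

1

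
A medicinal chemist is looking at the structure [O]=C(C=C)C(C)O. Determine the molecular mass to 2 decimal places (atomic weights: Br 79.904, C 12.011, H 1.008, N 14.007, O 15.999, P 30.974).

First, the molecular formula is C5H8O2 (counting implicit H from valence).
  C: 5 × 12.011 = 60.055
  H: 8 × 1.008 = 8.064
  O: 2 × 15.999 = 31.998
Sum: 5×12.011 + 8×1.008 + 2×15.999 = 100.117 → 100.12 g/mol.

100.12 g/mol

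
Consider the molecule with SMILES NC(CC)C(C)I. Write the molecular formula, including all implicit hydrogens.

Walk through each heavy atom and fill implicit hydrogens from standard valence (C 4, N 3, O 2, S 2, halogen 1):
  atom 1: N, bond orders sum to 1 (valence 3) → 2 H
  atom 2: C, bond orders sum to 3 (valence 4) → 1 H
  atom 3: C, bond orders sum to 2 (valence 4) → 2 H
  atom 4: C, bond orders sum to 1 (valence 4) → 3 H
  atom 5: C, bond orders sum to 3 (valence 4) → 1 H
  atom 6: C, bond orders sum to 1 (valence 4) → 3 H
  atom 7: I (halogen, monovalent) → 0 H
Totals → C:5, H:12, I:1, N:1.

C5H12IN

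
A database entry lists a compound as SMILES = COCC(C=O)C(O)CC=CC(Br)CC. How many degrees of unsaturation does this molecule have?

Degree of unsaturation = (number of rings) + (number of π bonds).
Ring closures in the SMILES: 0.
π bonds: 2 double bonds (each 1 DoU) → 2 DoU from unsaturation.
Total DoU = 0 + 2 = 2.

2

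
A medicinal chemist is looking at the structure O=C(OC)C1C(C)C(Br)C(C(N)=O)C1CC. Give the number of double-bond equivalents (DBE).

Degree of unsaturation = (number of rings) + (number of π bonds).
Ring closures in the SMILES: 1.
π bonds: 2 double bonds (each 1 DoU) → 2 DoU from unsaturation.
Total DoU = 1 + 2 = 3.

3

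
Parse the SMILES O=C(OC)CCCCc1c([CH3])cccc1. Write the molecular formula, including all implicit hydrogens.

Walk through each heavy atom and fill implicit hydrogens from standard valence (C 4, N 3, O 2, S 2, halogen 1); for lowercase aromatic atoms, an aromatic c carries 1 H when it has two neighbours and 0 H with three, and aromatic n carries 0 H:
  atom 1: O, bond orders sum to 2 (valence 2) → 0 H
  atom 2: C, bond orders sum to 4 (valence 4) → 0 H
  atom 3: O, bond orders sum to 2 (valence 2) → 0 H
  atom 4: C, bond orders sum to 1 (valence 4) → 3 H
  atom 5: C, bond orders sum to 2 (valence 4) → 2 H
  atom 6: C, bond orders sum to 2 (valence 4) → 2 H
  atom 7: C, bond orders sum to 2 (valence 4) → 2 H
  atom 8: C, bond orders sum to 2 (valence 4) → 2 H
  atom 9: aromatic c, 3 neighbours → 0 H
  atom 10: aromatic c, 3 neighbours → 0 H
  atom 11: C with explicit H count 3
  atom 12: aromatic c, 2 neighbours → 1 H
  atom 13: aromatic c, 2 neighbours → 1 H
  atom 14: aromatic c, 2 neighbours → 1 H
  atom 15: aromatic c, 2 neighbours → 1 H
Totals → C:13, H:18, O:2.

C13H18O2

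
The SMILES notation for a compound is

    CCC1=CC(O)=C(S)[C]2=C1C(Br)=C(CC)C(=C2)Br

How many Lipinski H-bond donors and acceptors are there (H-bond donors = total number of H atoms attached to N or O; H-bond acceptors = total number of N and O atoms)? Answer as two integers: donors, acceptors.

Donors: find every N or O and count the H atoms it carries.
  atom 6 (O): bond orders sum to 1 → 1 H
Lipinski HBD = 1.
Acceptors: N atoms = 0, O atoms = 1 → HBA = 1.

1, 1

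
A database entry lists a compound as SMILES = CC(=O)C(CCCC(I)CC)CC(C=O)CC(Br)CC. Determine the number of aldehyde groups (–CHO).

The aldehyde motif appears at heavy-atom position 14 in the SMILES.
Other groups present: 1 ketone.
Aldehyde count: 1.

1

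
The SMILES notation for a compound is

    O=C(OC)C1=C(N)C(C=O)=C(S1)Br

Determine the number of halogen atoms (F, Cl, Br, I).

Halogen atoms appear at heavy-atom position 13 (1×Br).
Other groups present: 1 aldehyde, 1 ester, 1 primary amine.
Halogen count: 1.

1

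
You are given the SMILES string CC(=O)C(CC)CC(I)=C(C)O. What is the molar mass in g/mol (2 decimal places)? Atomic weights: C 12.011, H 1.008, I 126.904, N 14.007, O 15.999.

First, the molecular formula is C9H15IO2 (counting implicit H from valence).
  C: 9 × 12.011 = 108.099
  H: 15 × 1.008 = 15.120
  I: 1 × 126.904 = 126.904
  O: 2 × 15.999 = 31.998
Sum: 9×12.011 + 15×1.008 + 1×126.904 + 2×15.999 = 282.121 → 282.12 g/mol.

282.12 g/mol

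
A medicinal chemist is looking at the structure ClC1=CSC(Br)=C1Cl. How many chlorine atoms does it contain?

2

Scan the SMILES for Cl atoms (remember two-letter symbols like Cl and Br are single atoms).
Chlorine count: 2.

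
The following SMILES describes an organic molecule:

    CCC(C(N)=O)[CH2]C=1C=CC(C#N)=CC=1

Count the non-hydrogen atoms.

Every atom symbol written in the SMILES (organic subset) is one heavy atom; implicit H are not written.
Heavy atoms by element → C:12, N:2, O:1.
Total: 15.

15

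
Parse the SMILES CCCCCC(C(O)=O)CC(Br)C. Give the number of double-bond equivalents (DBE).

1

Molecular formula: C10H19BrO2.
DoU = (2C + 2 + N − H − X) / 2, where X is the halogen count and O/S are ignored.
    = (2·10 + 2 + 0 − 19 − 1) / 2 = 2 / 2 = 1.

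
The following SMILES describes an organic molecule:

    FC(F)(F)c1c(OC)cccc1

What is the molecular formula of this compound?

C8H7F3O

Walk through each heavy atom and fill implicit hydrogens from standard valence (C 4, N 3, O 2, S 2, halogen 1); for lowercase aromatic atoms, an aromatic c carries 1 H when it has two neighbours and 0 H with three, and aromatic n carries 0 H:
  atom 1: F (halogen, monovalent) → 0 H
  atom 2: C, bond orders sum to 4 (valence 4) → 0 H
  atom 3: F (halogen, monovalent) → 0 H
  atom 4: F (halogen, monovalent) → 0 H
  atom 5: aromatic c, 3 neighbours → 0 H
  atom 6: aromatic c, 3 neighbours → 0 H
  atom 7: O, bond orders sum to 2 (valence 2) → 0 H
  atom 8: C, bond orders sum to 1 (valence 4) → 3 H
  atom 9: aromatic c, 2 neighbours → 1 H
  atom 10: aromatic c, 2 neighbours → 1 H
  atom 11: aromatic c, 2 neighbours → 1 H
  atom 12: aromatic c, 2 neighbours → 1 H
Totals → C:8, H:7, F:3, O:1.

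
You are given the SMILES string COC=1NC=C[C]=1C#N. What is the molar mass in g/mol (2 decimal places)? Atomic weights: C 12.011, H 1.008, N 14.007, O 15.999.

First, the molecular formula is C6H6N2O (counting implicit H from valence).
  C: 6 × 12.011 = 72.066
  H: 6 × 1.008 = 6.048
  N: 2 × 14.007 = 28.014
  O: 1 × 15.999 = 15.999
Sum: 6×12.011 + 6×1.008 + 2×14.007 + 1×15.999 = 122.127 → 122.13 g/mol.

122.13 g/mol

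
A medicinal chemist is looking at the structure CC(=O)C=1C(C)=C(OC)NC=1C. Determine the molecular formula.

Walk through each heavy atom and fill implicit hydrogens from standard valence (C 4, N 3, O 2, S 2, halogen 1):
  atom 1: C, bond orders sum to 1 (valence 4) → 3 H
  atom 2: C, bond orders sum to 4 (valence 4) → 0 H
  atom 3: O, bond orders sum to 2 (valence 2) → 0 H
  atom 4: C, bond orders sum to 4 (valence 4) → 0 H
  atom 5: C, bond orders sum to 4 (valence 4) → 0 H
  atom 6: C, bond orders sum to 1 (valence 4) → 3 H
  atom 7: C, bond orders sum to 4 (valence 4) → 0 H
  atom 8: O, bond orders sum to 2 (valence 2) → 0 H
  atom 9: C, bond orders sum to 1 (valence 4) → 3 H
  atom 10: N, bond orders sum to 2 (valence 3) → 1 H
  atom 11: C, bond orders sum to 4 (valence 4) → 0 H
  atom 12: C, bond orders sum to 1 (valence 4) → 3 H
Totals → C:9, H:13, N:1, O:2.

C9H13NO2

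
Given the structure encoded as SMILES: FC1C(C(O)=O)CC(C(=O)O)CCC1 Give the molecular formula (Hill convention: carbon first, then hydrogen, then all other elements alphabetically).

Walk through each heavy atom and fill implicit hydrogens from standard valence (C 4, N 3, O 2, S 2, halogen 1):
  atom 1: F (halogen, monovalent) → 0 H
  atom 2: C, bond orders sum to 3 (valence 4) → 1 H
  atom 3: C, bond orders sum to 3 (valence 4) → 1 H
  atom 4: C, bond orders sum to 4 (valence 4) → 0 H
  atom 5: O, bond orders sum to 1 (valence 2) → 1 H
  atom 6: O, bond orders sum to 2 (valence 2) → 0 H
  atom 7: C, bond orders sum to 2 (valence 4) → 2 H
  atom 8: C, bond orders sum to 3 (valence 4) → 1 H
  atom 9: C, bond orders sum to 4 (valence 4) → 0 H
  atom 10: O, bond orders sum to 2 (valence 2) → 0 H
  atom 11: O, bond orders sum to 1 (valence 2) → 1 H
  atom 12: C, bond orders sum to 2 (valence 4) → 2 H
  atom 13: C, bond orders sum to 2 (valence 4) → 2 H
  atom 14: C, bond orders sum to 2 (valence 4) → 2 H
Totals → C:9, H:13, F:1, O:4.

C9H13FO4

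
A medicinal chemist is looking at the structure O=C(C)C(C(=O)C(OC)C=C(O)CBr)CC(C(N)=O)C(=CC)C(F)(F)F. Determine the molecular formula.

C16H21BrF3NO5

Walk through each heavy atom and fill implicit hydrogens from standard valence (C 4, N 3, O 2, S 2, halogen 1):
  atom 1: O, bond orders sum to 2 (valence 2) → 0 H
  atom 2: C, bond orders sum to 4 (valence 4) → 0 H
  atom 3: C, bond orders sum to 1 (valence 4) → 3 H
  atom 4: C, bond orders sum to 3 (valence 4) → 1 H
  atom 5: C, bond orders sum to 4 (valence 4) → 0 H
  atom 6: O, bond orders sum to 2 (valence 2) → 0 H
  atom 7: C, bond orders sum to 3 (valence 4) → 1 H
  atom 8: O, bond orders sum to 2 (valence 2) → 0 H
  atom 9: C, bond orders sum to 1 (valence 4) → 3 H
  atom 10: C, bond orders sum to 3 (valence 4) → 1 H
  atom 11: C, bond orders sum to 4 (valence 4) → 0 H
  atom 12: O, bond orders sum to 1 (valence 2) → 1 H
  atom 13: C, bond orders sum to 2 (valence 4) → 2 H
  atom 14: Br (halogen, monovalent) → 0 H
  atom 15: C, bond orders sum to 2 (valence 4) → 2 H
  atom 16: C, bond orders sum to 3 (valence 4) → 1 H
  atom 17: C, bond orders sum to 4 (valence 4) → 0 H
  atom 18: N, bond orders sum to 1 (valence 3) → 2 H
  atom 19: O, bond orders sum to 2 (valence 2) → 0 H
  atom 20: C, bond orders sum to 4 (valence 4) → 0 H
  atom 21: C, bond orders sum to 3 (valence 4) → 1 H
  atom 22: C, bond orders sum to 1 (valence 4) → 3 H
  atom 23: C, bond orders sum to 4 (valence 4) → 0 H
  atom 24: F (halogen, monovalent) → 0 H
  atom 25: F (halogen, monovalent) → 0 H
  atom 26: F (halogen, monovalent) → 0 H
Totals → C:16, H:21, Br:1, F:3, N:1, O:5.
In Hill order: C16H21BrF3NO5.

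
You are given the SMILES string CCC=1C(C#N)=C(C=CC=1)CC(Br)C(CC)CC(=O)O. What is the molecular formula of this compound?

Walk through each heavy atom and fill implicit hydrogens from standard valence (C 4, N 3, O 2, S 2, halogen 1):
  atom 1: C, bond orders sum to 1 (valence 4) → 3 H
  atom 2: C, bond orders sum to 2 (valence 4) → 2 H
  atom 3: C, bond orders sum to 4 (valence 4) → 0 H
  atom 4: C, bond orders sum to 4 (valence 4) → 0 H
  atom 5: C, bond orders sum to 4 (valence 4) → 0 H
  atom 6: N, bond orders sum to 3 (valence 3) → 0 H
  atom 7: C, bond orders sum to 4 (valence 4) → 0 H
  atom 8: C, bond orders sum to 3 (valence 4) → 1 H
  atom 9: C, bond orders sum to 3 (valence 4) → 1 H
  atom 10: C, bond orders sum to 3 (valence 4) → 1 H
  atom 11: C, bond orders sum to 2 (valence 4) → 2 H
  atom 12: C, bond orders sum to 3 (valence 4) → 1 H
  atom 13: Br (halogen, monovalent) → 0 H
  atom 14: C, bond orders sum to 3 (valence 4) → 1 H
  atom 15: C, bond orders sum to 2 (valence 4) → 2 H
  atom 16: C, bond orders sum to 1 (valence 4) → 3 H
  atom 17: C, bond orders sum to 2 (valence 4) → 2 H
  atom 18: C, bond orders sum to 4 (valence 4) → 0 H
  atom 19: O, bond orders sum to 2 (valence 2) → 0 H
  atom 20: O, bond orders sum to 1 (valence 2) → 1 H
Totals → C:16, H:20, Br:1, N:1, O:2.
In Hill order: C16H20BrNO2.

C16H20BrNO2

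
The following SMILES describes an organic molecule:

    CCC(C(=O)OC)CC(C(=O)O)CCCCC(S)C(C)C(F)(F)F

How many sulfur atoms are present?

Scan the SMILES for S atoms (remember two-letter symbols like Cl and Br are single atoms).
Sulfur count: 1.

1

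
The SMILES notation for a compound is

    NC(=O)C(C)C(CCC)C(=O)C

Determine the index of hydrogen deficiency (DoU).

2

Degree of unsaturation = (number of rings) + (number of π bonds).
Ring closures in the SMILES: 0.
π bonds: 2 double bonds (each 1 DoU) → 2 DoU from unsaturation.
Total DoU = 0 + 2 = 2.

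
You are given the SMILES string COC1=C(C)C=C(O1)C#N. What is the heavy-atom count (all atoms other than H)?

Every atom symbol written in the SMILES (organic subset) is one heavy atom; implicit H are not written.
Heavy atoms by element → C:7, N:1, O:2.
Total: 10.

10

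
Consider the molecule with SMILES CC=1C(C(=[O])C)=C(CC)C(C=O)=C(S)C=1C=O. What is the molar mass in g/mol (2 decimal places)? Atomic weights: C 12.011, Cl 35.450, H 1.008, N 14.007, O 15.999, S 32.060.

250.31 g/mol

First, the molecular formula is C13H14O3S (counting implicit H from valence).
  C: 13 × 12.011 = 156.143
  H: 14 × 1.008 = 14.112
  O: 3 × 15.999 = 47.997
  S: 1 × 32.060 = 32.060
Sum: 13×12.011 + 14×1.008 + 3×15.999 + 1×32.060 = 250.312 → 250.31 g/mol.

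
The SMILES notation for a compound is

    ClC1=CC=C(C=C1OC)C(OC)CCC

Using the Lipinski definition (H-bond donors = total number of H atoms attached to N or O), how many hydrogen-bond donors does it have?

0

Donors: find every N or O and count the H atoms it carries.
  atom 8 (O): bond orders sum to 2 → 0 H
  atom 11 (O): bond orders sum to 2 → 0 H
Lipinski HBD = 0.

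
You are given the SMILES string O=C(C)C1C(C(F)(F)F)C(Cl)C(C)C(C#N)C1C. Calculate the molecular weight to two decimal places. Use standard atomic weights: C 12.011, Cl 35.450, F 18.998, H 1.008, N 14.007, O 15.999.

281.70 g/mol

First, the molecular formula is C12H15ClF3NO (counting implicit H from valence).
  C: 12 × 12.011 = 144.132
  Cl: 1 × 35.450 = 35.450
  F: 3 × 18.998 = 56.994
  H: 15 × 1.008 = 15.120
  N: 1 × 14.007 = 14.007
  O: 1 × 15.999 = 15.999
Sum: 12×12.011 + 1×35.450 + 3×18.998 + 15×1.008 + 1×14.007 + 1×15.999 = 281.702 → 281.70 g/mol.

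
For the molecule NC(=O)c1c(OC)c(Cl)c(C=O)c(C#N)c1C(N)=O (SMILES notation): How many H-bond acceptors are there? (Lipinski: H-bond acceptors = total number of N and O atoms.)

N atoms: 3; O atoms: 4.
Lipinski HBA = 3 + 4 = 7.

7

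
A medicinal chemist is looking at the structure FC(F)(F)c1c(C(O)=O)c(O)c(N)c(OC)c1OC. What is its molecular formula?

Walk through each heavy atom and fill implicit hydrogens from standard valence (C 4, N 3, O 2, S 2, halogen 1); for lowercase aromatic atoms, an aromatic c carries 1 H when it has two neighbours and 0 H with three, and aromatic n carries 0 H:
  atom 1: F (halogen, monovalent) → 0 H
  atom 2: C, bond orders sum to 4 (valence 4) → 0 H
  atom 3: F (halogen, monovalent) → 0 H
  atom 4: F (halogen, monovalent) → 0 H
  atom 5: aromatic c, 3 neighbours → 0 H
  atom 6: aromatic c, 3 neighbours → 0 H
  atom 7: C, bond orders sum to 4 (valence 4) → 0 H
  atom 8: O, bond orders sum to 1 (valence 2) → 1 H
  atom 9: O, bond orders sum to 2 (valence 2) → 0 H
  atom 10: aromatic c, 3 neighbours → 0 H
  atom 11: O, bond orders sum to 1 (valence 2) → 1 H
  atom 12: aromatic c, 3 neighbours → 0 H
  atom 13: N, bond orders sum to 1 (valence 3) → 2 H
  atom 14: aromatic c, 3 neighbours → 0 H
  atom 15: O, bond orders sum to 2 (valence 2) → 0 H
  atom 16: C, bond orders sum to 1 (valence 4) → 3 H
  atom 17: aromatic c, 3 neighbours → 0 H
  atom 18: O, bond orders sum to 2 (valence 2) → 0 H
  atom 19: C, bond orders sum to 1 (valence 4) → 3 H
Totals → C:10, H:10, F:3, N:1, O:5.
In Hill order: C10H10F3NO5.

C10H10F3NO5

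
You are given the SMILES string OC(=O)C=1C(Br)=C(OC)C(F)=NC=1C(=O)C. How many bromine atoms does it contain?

1

Scan the SMILES for Br atoms (remember two-letter symbols like Cl and Br are single atoms).
Bromine count: 1.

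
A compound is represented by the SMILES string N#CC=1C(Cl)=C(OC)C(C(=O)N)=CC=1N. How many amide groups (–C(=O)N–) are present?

The amide motif appears at heavy-atom position 10 in the SMILES.
Other groups present: 1 ether, 1 nitrile, 1 primary amine.
Amide count: 1.

1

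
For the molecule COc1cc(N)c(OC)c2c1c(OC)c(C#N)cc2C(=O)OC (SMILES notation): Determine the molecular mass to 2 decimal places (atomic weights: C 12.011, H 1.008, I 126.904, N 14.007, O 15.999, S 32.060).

First, the molecular formula is C16H16N2O5 (counting implicit H from valence).
  C: 16 × 12.011 = 192.176
  H: 16 × 1.008 = 16.128
  N: 2 × 14.007 = 28.014
  O: 5 × 15.999 = 79.995
Sum: 16×12.011 + 16×1.008 + 2×14.007 + 5×15.999 = 316.313 → 316.31 g/mol.

316.31 g/mol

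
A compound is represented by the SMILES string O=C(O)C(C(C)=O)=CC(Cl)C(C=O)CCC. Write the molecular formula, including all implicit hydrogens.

C11H15ClO4

Walk through each heavy atom and fill implicit hydrogens from standard valence (C 4, N 3, O 2, S 2, halogen 1):
  atom 1: O, bond orders sum to 2 (valence 2) → 0 H
  atom 2: C, bond orders sum to 4 (valence 4) → 0 H
  atom 3: O, bond orders sum to 1 (valence 2) → 1 H
  atom 4: C, bond orders sum to 4 (valence 4) → 0 H
  atom 5: C, bond orders sum to 4 (valence 4) → 0 H
  atom 6: C, bond orders sum to 1 (valence 4) → 3 H
  atom 7: O, bond orders sum to 2 (valence 2) → 0 H
  atom 8: C, bond orders sum to 3 (valence 4) → 1 H
  atom 9: C, bond orders sum to 3 (valence 4) → 1 H
  atom 10: Cl (halogen, monovalent) → 0 H
  atom 11: C, bond orders sum to 3 (valence 4) → 1 H
  atom 12: C, bond orders sum to 3 (valence 4) → 1 H
  atom 13: O, bond orders sum to 2 (valence 2) → 0 H
  atom 14: C, bond orders sum to 2 (valence 4) → 2 H
  atom 15: C, bond orders sum to 2 (valence 4) → 2 H
  atom 16: C, bond orders sum to 1 (valence 4) → 3 H
Totals → C:11, H:15, Cl:1, O:4.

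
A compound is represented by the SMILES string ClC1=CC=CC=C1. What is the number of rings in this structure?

In SMILES, each pair of matching ring-closure digits denotes one ring-closing bond; the number of such bonds equals the number of independent rings.
Ring-closure bonds here: 1.

1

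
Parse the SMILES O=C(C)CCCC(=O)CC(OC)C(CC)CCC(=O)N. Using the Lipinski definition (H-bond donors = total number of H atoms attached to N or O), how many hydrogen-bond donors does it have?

2

Donors: find every N or O and count the H atoms it carries.
  atom 1 (O): bond orders sum to 2 → 0 H
  atom 8 (O): bond orders sum to 2 → 0 H
  atom 11 (O): bond orders sum to 2 → 0 H
  atom 19 (O): bond orders sum to 2 → 0 H
  atom 20 (N): bond orders sum to 1 → 2 H
Lipinski HBD = 2.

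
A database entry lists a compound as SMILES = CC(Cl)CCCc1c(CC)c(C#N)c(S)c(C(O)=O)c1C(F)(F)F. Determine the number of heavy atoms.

24

Every atom symbol written in the SMILES (organic subset) is one heavy atom; implicit H are not written.
Heavy atoms by element → C:16, Cl:1, F:3, N:1, O:2, S:1.
Total: 24.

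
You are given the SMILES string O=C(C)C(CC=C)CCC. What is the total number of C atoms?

9

Count every carbon token in the SMILES (each C, including those in ring-closure positions and inside branches).
Carbon count: 9.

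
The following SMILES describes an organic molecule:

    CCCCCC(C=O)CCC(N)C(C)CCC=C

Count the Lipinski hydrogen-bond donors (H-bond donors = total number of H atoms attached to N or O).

Donors: find every N or O and count the H atoms it carries.
  atom 8 (O): bond orders sum to 2 → 0 H
  atom 12 (N): bond orders sum to 1 → 2 H
Lipinski HBD = 2.

2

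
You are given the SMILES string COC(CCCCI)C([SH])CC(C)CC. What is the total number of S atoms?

1

Scan the SMILES for S atoms (remember two-letter symbols like Cl and Br are single atoms).
Sulfur count: 1.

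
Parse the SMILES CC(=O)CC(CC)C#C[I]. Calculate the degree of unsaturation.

3

Degree of unsaturation = (number of rings) + (number of π bonds).
Ring closures in the SMILES: 0.
π bonds: 1 double bond (each 1 DoU), 1 triple bond (each 2 DoU) → 3 DoU from unsaturation.
Total DoU = 0 + 3 = 3.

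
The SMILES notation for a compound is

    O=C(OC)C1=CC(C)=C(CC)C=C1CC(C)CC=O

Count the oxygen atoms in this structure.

Scan the SMILES for O atoms (remember two-letter symbols like Cl and Br are single atoms).
Oxygen count: 3.

3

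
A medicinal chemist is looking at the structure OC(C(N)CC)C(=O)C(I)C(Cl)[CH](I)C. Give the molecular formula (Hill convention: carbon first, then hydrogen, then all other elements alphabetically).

C9H16ClI2NO2

Walk through each heavy atom and fill implicit hydrogens from standard valence (C 4, N 3, O 2, S 2, halogen 1):
  atom 1: O, bond orders sum to 1 (valence 2) → 1 H
  atom 2: C, bond orders sum to 3 (valence 4) → 1 H
  atom 3: C, bond orders sum to 3 (valence 4) → 1 H
  atom 4: N, bond orders sum to 1 (valence 3) → 2 H
  atom 5: C, bond orders sum to 2 (valence 4) → 2 H
  atom 6: C, bond orders sum to 1 (valence 4) → 3 H
  atom 7: C, bond orders sum to 4 (valence 4) → 0 H
  atom 8: O, bond orders sum to 2 (valence 2) → 0 H
  atom 9: C, bond orders sum to 3 (valence 4) → 1 H
  atom 10: I (halogen, monovalent) → 0 H
  atom 11: C, bond orders sum to 3 (valence 4) → 1 H
  atom 12: Cl (halogen, monovalent) → 0 H
  atom 13: C with explicit H count 1
  atom 14: I (halogen, monovalent) → 0 H
  atom 15: C, bond orders sum to 1 (valence 4) → 3 H
Totals → C:9, H:16, Cl:1, I:2, N:1, O:2.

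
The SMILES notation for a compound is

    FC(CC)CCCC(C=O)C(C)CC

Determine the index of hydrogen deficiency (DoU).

1

Degree of unsaturation = (number of rings) + (number of π bonds).
Ring closures in the SMILES: 0.
π bonds: 1 double bond (each 1 DoU) → 1 DoU from unsaturation.
Total DoU = 0 + 1 = 1.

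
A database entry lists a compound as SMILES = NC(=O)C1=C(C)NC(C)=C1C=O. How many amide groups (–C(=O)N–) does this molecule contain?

1

The amide motif appears at heavy-atom position 2 in the SMILES.
Other groups present: 1 aldehyde.
Amide count: 1.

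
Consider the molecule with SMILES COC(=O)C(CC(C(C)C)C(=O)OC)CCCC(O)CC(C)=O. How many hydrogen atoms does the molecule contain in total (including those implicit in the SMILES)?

Walk through each heavy atom and fill implicit hydrogens from standard valence (C 4, N 3, O 2, S 2, halogen 1):
  atom 1: C, bond orders sum to 1 (valence 4) → 3 H
  atom 2: O, bond orders sum to 2 (valence 2) → 0 H
  atom 3: C, bond orders sum to 4 (valence 4) → 0 H
  atom 4: O, bond orders sum to 2 (valence 2) → 0 H
  atom 5: C, bond orders sum to 3 (valence 4) → 1 H
  atom 6: C, bond orders sum to 2 (valence 4) → 2 H
  atom 7: C, bond orders sum to 3 (valence 4) → 1 H
  atom 8: C, bond orders sum to 3 (valence 4) → 1 H
  atom 9: C, bond orders sum to 1 (valence 4) → 3 H
  atom 10: C, bond orders sum to 1 (valence 4) → 3 H
  atom 11: C, bond orders sum to 4 (valence 4) → 0 H
  atom 12: O, bond orders sum to 2 (valence 2) → 0 H
  atom 13: O, bond orders sum to 2 (valence 2) → 0 H
  atom 14: C, bond orders sum to 1 (valence 4) → 3 H
  atom 15: C, bond orders sum to 2 (valence 4) → 2 H
  atom 16: C, bond orders sum to 2 (valence 4) → 2 H
  atom 17: C, bond orders sum to 2 (valence 4) → 2 H
  atom 18: C, bond orders sum to 3 (valence 4) → 1 H
  atom 19: O, bond orders sum to 1 (valence 2) → 1 H
  atom 20: C, bond orders sum to 2 (valence 4) → 2 H
  atom 21: C, bond orders sum to 4 (valence 4) → 0 H
  atom 22: C, bond orders sum to 1 (valence 4) → 3 H
  atom 23: O, bond orders sum to 2 (valence 2) → 0 H
Total hydrogens: 30.

30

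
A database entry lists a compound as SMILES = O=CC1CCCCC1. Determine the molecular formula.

Walk through each heavy atom and fill implicit hydrogens from standard valence (C 4, N 3, O 2, S 2, halogen 1):
  atom 1: O, bond orders sum to 2 (valence 2) → 0 H
  atom 2: C, bond orders sum to 3 (valence 4) → 1 H
  atom 3: C, bond orders sum to 3 (valence 4) → 1 H
  atom 4: C, bond orders sum to 2 (valence 4) → 2 H
  atom 5: C, bond orders sum to 2 (valence 4) → 2 H
  atom 6: C, bond orders sum to 2 (valence 4) → 2 H
  atom 7: C, bond orders sum to 2 (valence 4) → 2 H
  atom 8: C, bond orders sum to 2 (valence 4) → 2 H
Totals → C:7, H:12, O:1.
In Hill order: C7H12O.

C7H12O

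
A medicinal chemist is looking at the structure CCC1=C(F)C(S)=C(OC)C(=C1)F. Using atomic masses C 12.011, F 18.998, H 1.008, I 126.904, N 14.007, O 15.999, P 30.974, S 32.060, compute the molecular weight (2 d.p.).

First, the molecular formula is C9H10F2OS (counting implicit H from valence).
  C: 9 × 12.011 = 108.099
  F: 2 × 18.998 = 37.996
  H: 10 × 1.008 = 10.080
  O: 1 × 15.999 = 15.999
  S: 1 × 32.060 = 32.060
Sum: 9×12.011 + 2×18.998 + 10×1.008 + 1×15.999 + 1×32.060 = 204.234 → 204.23 g/mol.

204.23 g/mol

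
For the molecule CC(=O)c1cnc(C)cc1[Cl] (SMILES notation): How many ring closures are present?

In SMILES, each pair of matching ring-closure digits denotes one ring-closing bond; the number of such bonds equals the number of independent rings.
Ring-closure bonds here: 1.

1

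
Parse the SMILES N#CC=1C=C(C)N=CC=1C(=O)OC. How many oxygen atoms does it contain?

Scan the SMILES for O atoms (remember two-letter symbols like Cl and Br are single atoms).
Oxygen count: 2.

2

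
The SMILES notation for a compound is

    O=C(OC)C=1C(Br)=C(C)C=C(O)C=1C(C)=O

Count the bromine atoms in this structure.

1

Scan the SMILES for Br atoms (remember two-letter symbols like Cl and Br are single atoms).
Bromine count: 1.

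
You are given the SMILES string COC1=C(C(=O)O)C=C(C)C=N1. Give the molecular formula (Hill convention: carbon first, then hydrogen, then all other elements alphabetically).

C8H9NO3

Walk through each heavy atom and fill implicit hydrogens from standard valence (C 4, N 3, O 2, S 2, halogen 1):
  atom 1: C, bond orders sum to 1 (valence 4) → 3 H
  atom 2: O, bond orders sum to 2 (valence 2) → 0 H
  atom 3: C, bond orders sum to 4 (valence 4) → 0 H
  atom 4: C, bond orders sum to 4 (valence 4) → 0 H
  atom 5: C, bond orders sum to 4 (valence 4) → 0 H
  atom 6: O, bond orders sum to 2 (valence 2) → 0 H
  atom 7: O, bond orders sum to 1 (valence 2) → 1 H
  atom 8: C, bond orders sum to 3 (valence 4) → 1 H
  atom 9: C, bond orders sum to 4 (valence 4) → 0 H
  atom 10: C, bond orders sum to 1 (valence 4) → 3 H
  atom 11: C, bond orders sum to 3 (valence 4) → 1 H
  atom 12: N, bond orders sum to 3 (valence 3) → 0 H
Totals → C:8, H:9, N:1, O:3.
In Hill order: C8H9NO3.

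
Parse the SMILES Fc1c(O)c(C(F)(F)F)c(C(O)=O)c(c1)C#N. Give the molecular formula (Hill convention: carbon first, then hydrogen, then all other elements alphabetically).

C9H3F4NO3

Walk through each heavy atom and fill implicit hydrogens from standard valence (C 4, N 3, O 2, S 2, halogen 1); for lowercase aromatic atoms, an aromatic c carries 1 H when it has two neighbours and 0 H with three, and aromatic n carries 0 H:
  atom 1: F (halogen, monovalent) → 0 H
  atom 2: aromatic c, 3 neighbours → 0 H
  atom 3: aromatic c, 3 neighbours → 0 H
  atom 4: O, bond orders sum to 1 (valence 2) → 1 H
  atom 5: aromatic c, 3 neighbours → 0 H
  atom 6: C, bond orders sum to 4 (valence 4) → 0 H
  atom 7: F (halogen, monovalent) → 0 H
  atom 8: F (halogen, monovalent) → 0 H
  atom 9: F (halogen, monovalent) → 0 H
  atom 10: aromatic c, 3 neighbours → 0 H
  atom 11: C, bond orders sum to 4 (valence 4) → 0 H
  atom 12: O, bond orders sum to 1 (valence 2) → 1 H
  atom 13: O, bond orders sum to 2 (valence 2) → 0 H
  atom 14: aromatic c, 3 neighbours → 0 H
  atom 15: aromatic c, 2 neighbours → 1 H
  atom 16: C, bond orders sum to 4 (valence 4) → 0 H
  atom 17: N, bond orders sum to 3 (valence 3) → 0 H
Totals → C:9, H:3, F:4, N:1, O:3.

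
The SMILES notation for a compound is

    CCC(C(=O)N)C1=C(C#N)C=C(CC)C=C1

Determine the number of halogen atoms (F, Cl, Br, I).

Scan the SMILES for the halogen motif — none present.
Groups that are present: 1 amide, 1 nitrile.

0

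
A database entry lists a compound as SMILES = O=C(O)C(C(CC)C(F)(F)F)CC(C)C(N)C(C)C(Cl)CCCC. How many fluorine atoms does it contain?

3

Scan the SMILES for F atoms (remember two-letter symbols like Cl and Br are single atoms).
Fluorine count: 3.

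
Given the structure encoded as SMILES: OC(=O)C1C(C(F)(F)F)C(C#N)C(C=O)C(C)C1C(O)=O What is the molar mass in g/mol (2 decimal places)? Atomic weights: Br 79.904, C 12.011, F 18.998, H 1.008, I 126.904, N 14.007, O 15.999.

307.22 g/mol

First, the molecular formula is C12H12F3NO5 (counting implicit H from valence).
  C: 12 × 12.011 = 144.132
  F: 3 × 18.998 = 56.994
  H: 12 × 1.008 = 12.096
  N: 1 × 14.007 = 14.007
  O: 5 × 15.999 = 79.995
Sum: 12×12.011 + 3×18.998 + 12×1.008 + 1×14.007 + 5×15.999 = 307.224 → 307.22 g/mol.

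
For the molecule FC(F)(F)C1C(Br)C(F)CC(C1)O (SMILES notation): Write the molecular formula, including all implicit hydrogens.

C7H9BrF4O

Walk through each heavy atom and fill implicit hydrogens from standard valence (C 4, N 3, O 2, S 2, halogen 1):
  atom 1: F (halogen, monovalent) → 0 H
  atom 2: C, bond orders sum to 4 (valence 4) → 0 H
  atom 3: F (halogen, monovalent) → 0 H
  atom 4: F (halogen, monovalent) → 0 H
  atom 5: C, bond orders sum to 3 (valence 4) → 1 H
  atom 6: C, bond orders sum to 3 (valence 4) → 1 H
  atom 7: Br (halogen, monovalent) → 0 H
  atom 8: C, bond orders sum to 3 (valence 4) → 1 H
  atom 9: F (halogen, monovalent) → 0 H
  atom 10: C, bond orders sum to 2 (valence 4) → 2 H
  atom 11: C, bond orders sum to 3 (valence 4) → 1 H
  atom 12: C, bond orders sum to 2 (valence 4) → 2 H
  atom 13: O, bond orders sum to 1 (valence 2) → 1 H
Totals → C:7, H:9, Br:1, F:4, O:1.
In Hill order: C7H9BrF4O.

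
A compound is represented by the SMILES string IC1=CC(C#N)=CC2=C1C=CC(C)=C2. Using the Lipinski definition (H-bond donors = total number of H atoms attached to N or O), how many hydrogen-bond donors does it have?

0

Donors: find every N or O and count the H atoms it carries.
  atom 6 (N): bond orders sum to 3 → 0 H
Lipinski HBD = 0.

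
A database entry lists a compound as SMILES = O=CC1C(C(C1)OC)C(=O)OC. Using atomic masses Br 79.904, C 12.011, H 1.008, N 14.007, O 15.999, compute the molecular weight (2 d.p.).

172.18 g/mol

First, the molecular formula is C8H12O4 (counting implicit H from valence).
  C: 8 × 12.011 = 96.088
  H: 12 × 1.008 = 12.096
  O: 4 × 15.999 = 63.996
Sum: 8×12.011 + 12×1.008 + 4×15.999 = 172.180 → 172.18 g/mol.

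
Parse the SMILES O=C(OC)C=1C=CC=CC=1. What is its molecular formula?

Walk through each heavy atom and fill implicit hydrogens from standard valence (C 4, N 3, O 2, S 2, halogen 1):
  atom 1: O, bond orders sum to 2 (valence 2) → 0 H
  atom 2: C, bond orders sum to 4 (valence 4) → 0 H
  atom 3: O, bond orders sum to 2 (valence 2) → 0 H
  atom 4: C, bond orders sum to 1 (valence 4) → 3 H
  atom 5: C, bond orders sum to 4 (valence 4) → 0 H
  atom 6: C, bond orders sum to 3 (valence 4) → 1 H
  atom 7: C, bond orders sum to 3 (valence 4) → 1 H
  atom 8: C, bond orders sum to 3 (valence 4) → 1 H
  atom 9: C, bond orders sum to 3 (valence 4) → 1 H
  atom 10: C, bond orders sum to 3 (valence 4) → 1 H
Totals → C:8, H:8, O:2.
In Hill order: C8H8O2.

C8H8O2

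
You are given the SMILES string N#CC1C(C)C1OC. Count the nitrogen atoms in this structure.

Scan the SMILES for N atoms (remember two-letter symbols like Cl and Br are single atoms).
Nitrogen count: 1.

1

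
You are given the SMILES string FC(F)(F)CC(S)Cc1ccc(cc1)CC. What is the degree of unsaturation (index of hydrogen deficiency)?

4

Molecular formula: C12H15F3S.
DoU = (2C + 2 + N − H − X) / 2, where X is the halogen count and O/S are ignored.
    = (2·12 + 2 + 0 − 15 − 3) / 2 = 8 / 2 = 4.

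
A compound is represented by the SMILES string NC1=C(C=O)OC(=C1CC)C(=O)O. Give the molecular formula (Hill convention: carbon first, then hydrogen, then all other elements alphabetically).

Walk through each heavy atom and fill implicit hydrogens from standard valence (C 4, N 3, O 2, S 2, halogen 1):
  atom 1: N, bond orders sum to 1 (valence 3) → 2 H
  atom 2: C, bond orders sum to 4 (valence 4) → 0 H
  atom 3: C, bond orders sum to 4 (valence 4) → 0 H
  atom 4: C, bond orders sum to 3 (valence 4) → 1 H
  atom 5: O, bond orders sum to 2 (valence 2) → 0 H
  atom 6: O, bond orders sum to 2 (valence 2) → 0 H
  atom 7: C, bond orders sum to 4 (valence 4) → 0 H
  atom 8: C, bond orders sum to 4 (valence 4) → 0 H
  atom 9: C, bond orders sum to 2 (valence 4) → 2 H
  atom 10: C, bond orders sum to 1 (valence 4) → 3 H
  atom 11: C, bond orders sum to 4 (valence 4) → 0 H
  atom 12: O, bond orders sum to 2 (valence 2) → 0 H
  atom 13: O, bond orders sum to 1 (valence 2) → 1 H
Totals → C:8, H:9, N:1, O:4.

C8H9NO4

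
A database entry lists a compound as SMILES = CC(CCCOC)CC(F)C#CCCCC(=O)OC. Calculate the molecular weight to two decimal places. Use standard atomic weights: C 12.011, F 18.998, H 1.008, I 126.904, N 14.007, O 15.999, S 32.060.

First, the molecular formula is C15H25FO3 (counting implicit H from valence).
  C: 15 × 12.011 = 180.165
  F: 1 × 18.998 = 18.998
  H: 25 × 1.008 = 25.200
  O: 3 × 15.999 = 47.997
Sum: 15×12.011 + 1×18.998 + 25×1.008 + 3×15.999 = 272.360 → 272.36 g/mol.

272.36 g/mol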